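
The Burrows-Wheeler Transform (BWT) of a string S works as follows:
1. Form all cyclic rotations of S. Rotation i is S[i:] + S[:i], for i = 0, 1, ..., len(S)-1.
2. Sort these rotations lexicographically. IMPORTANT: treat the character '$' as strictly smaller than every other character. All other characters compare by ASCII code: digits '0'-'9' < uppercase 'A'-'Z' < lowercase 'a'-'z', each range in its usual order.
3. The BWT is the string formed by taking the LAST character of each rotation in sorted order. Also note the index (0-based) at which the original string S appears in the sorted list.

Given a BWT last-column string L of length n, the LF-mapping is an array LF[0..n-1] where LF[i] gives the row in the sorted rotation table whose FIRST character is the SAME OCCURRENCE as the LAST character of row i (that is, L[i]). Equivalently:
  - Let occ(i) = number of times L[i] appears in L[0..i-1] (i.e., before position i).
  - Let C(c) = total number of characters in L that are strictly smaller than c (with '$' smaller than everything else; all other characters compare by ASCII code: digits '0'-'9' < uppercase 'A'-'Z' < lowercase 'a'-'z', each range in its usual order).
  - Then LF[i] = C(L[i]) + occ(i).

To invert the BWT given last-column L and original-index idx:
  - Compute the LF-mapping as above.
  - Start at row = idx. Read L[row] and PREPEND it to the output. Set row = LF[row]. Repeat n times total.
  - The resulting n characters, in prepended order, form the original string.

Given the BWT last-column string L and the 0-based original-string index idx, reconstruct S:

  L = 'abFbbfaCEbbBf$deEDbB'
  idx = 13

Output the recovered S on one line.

LF mapping: 8 10 7 11 12 18 9 3 5 13 14 1 19 0 16 17 6 4 15 2
Walk LF starting at row 13, prepending L[row]:
  step 1: row=13, L[13]='$', prepend. Next row=LF[13]=0
  step 2: row=0, L[0]='a', prepend. Next row=LF[0]=8
  step 3: row=8, L[8]='E', prepend. Next row=LF[8]=5
  step 4: row=5, L[5]='f', prepend. Next row=LF[5]=18
  step 5: row=18, L[18]='b', prepend. Next row=LF[18]=15
  step 6: row=15, L[15]='e', prepend. Next row=LF[15]=17
  step 7: row=17, L[17]='D', prepend. Next row=LF[17]=4
  step 8: row=4, L[4]='b', prepend. Next row=LF[4]=12
  step 9: row=12, L[12]='f', prepend. Next row=LF[12]=19
  step 10: row=19, L[19]='B', prepend. Next row=LF[19]=2
  step 11: row=2, L[2]='F', prepend. Next row=LF[2]=7
  step 12: row=7, L[7]='C', prepend. Next row=LF[7]=3
  step 13: row=3, L[3]='b', prepend. Next row=LF[3]=11
  step 14: row=11, L[11]='B', prepend. Next row=LF[11]=1
  step 15: row=1, L[1]='b', prepend. Next row=LF[1]=10
  step 16: row=10, L[10]='b', prepend. Next row=LF[10]=14
  step 17: row=14, L[14]='d', prepend. Next row=LF[14]=16
  step 18: row=16, L[16]='E', prepend. Next row=LF[16]=6
  step 19: row=6, L[6]='a', prepend. Next row=LF[6]=9
  step 20: row=9, L[9]='b', prepend. Next row=LF[9]=13
Reversed output: baEdbbBbCFBfbDebfEa$

Answer: baEdbbBbCFBfbDebfEa$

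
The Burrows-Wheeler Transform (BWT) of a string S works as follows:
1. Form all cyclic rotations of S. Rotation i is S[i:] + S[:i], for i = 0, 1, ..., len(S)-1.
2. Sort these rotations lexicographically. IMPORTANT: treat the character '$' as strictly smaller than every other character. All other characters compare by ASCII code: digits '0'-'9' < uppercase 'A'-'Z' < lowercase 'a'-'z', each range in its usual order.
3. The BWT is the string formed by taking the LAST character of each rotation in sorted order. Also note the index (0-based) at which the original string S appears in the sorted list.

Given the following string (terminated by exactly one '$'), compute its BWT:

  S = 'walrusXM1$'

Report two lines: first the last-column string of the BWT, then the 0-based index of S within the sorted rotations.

Answer: 1MXswalur$
9

Derivation:
All 10 rotations (rotation i = S[i:]+S[:i]):
  rot[0] = walrusXM1$
  rot[1] = alrusXM1$w
  rot[2] = lrusXM1$wa
  rot[3] = rusXM1$wal
  rot[4] = usXM1$walr
  rot[5] = sXM1$walru
  rot[6] = XM1$walrus
  rot[7] = M1$walrusX
  rot[8] = 1$walrusXM
  rot[9] = $walrusXM1
Sorted (with $ < everything):
  sorted[0] = $walrusXM1  (last char: '1')
  sorted[1] = 1$walrusXM  (last char: 'M')
  sorted[2] = M1$walrusX  (last char: 'X')
  sorted[3] = XM1$walrus  (last char: 's')
  sorted[4] = alrusXM1$w  (last char: 'w')
  sorted[5] = lrusXM1$wa  (last char: 'a')
  sorted[6] = rusXM1$wal  (last char: 'l')
  sorted[7] = sXM1$walru  (last char: 'u')
  sorted[8] = usXM1$walr  (last char: 'r')
  sorted[9] = walrusXM1$  (last char: '$')
Last column: 1MXswalur$
Original string S is at sorted index 9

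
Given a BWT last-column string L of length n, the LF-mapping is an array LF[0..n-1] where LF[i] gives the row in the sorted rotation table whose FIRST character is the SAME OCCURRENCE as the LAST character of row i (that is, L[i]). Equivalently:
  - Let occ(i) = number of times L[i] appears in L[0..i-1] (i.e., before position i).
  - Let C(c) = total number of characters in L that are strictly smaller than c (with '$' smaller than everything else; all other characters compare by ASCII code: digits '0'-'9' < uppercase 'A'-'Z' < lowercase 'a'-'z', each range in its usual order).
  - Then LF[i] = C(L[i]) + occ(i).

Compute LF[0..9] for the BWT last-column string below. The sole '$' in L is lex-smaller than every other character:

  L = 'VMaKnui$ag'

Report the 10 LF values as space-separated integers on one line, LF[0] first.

Answer: 3 2 4 1 8 9 7 0 5 6

Derivation:
Char counts: '$':1, 'K':1, 'M':1, 'V':1, 'a':2, 'g':1, 'i':1, 'n':1, 'u':1
C (first-col start): C('$')=0, C('K')=1, C('M')=2, C('V')=3, C('a')=4, C('g')=6, C('i')=7, C('n')=8, C('u')=9
L[0]='V': occ=0, LF[0]=C('V')+0=3+0=3
L[1]='M': occ=0, LF[1]=C('M')+0=2+0=2
L[2]='a': occ=0, LF[2]=C('a')+0=4+0=4
L[3]='K': occ=0, LF[3]=C('K')+0=1+0=1
L[4]='n': occ=0, LF[4]=C('n')+0=8+0=8
L[5]='u': occ=0, LF[5]=C('u')+0=9+0=9
L[6]='i': occ=0, LF[6]=C('i')+0=7+0=7
L[7]='$': occ=0, LF[7]=C('$')+0=0+0=0
L[8]='a': occ=1, LF[8]=C('a')+1=4+1=5
L[9]='g': occ=0, LF[9]=C('g')+0=6+0=6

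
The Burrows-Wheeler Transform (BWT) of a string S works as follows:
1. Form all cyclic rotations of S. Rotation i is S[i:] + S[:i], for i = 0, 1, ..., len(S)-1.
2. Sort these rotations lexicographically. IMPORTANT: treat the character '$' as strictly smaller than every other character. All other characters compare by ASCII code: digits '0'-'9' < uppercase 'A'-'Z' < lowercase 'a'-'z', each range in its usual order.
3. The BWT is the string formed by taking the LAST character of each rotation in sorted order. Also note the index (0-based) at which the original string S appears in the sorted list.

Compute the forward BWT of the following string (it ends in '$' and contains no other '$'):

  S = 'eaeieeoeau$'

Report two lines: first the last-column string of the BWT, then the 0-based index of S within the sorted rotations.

All 11 rotations (rotation i = S[i:]+S[:i]):
  rot[0] = eaeieeoeau$
  rot[1] = aeieeoeau$e
  rot[2] = eieeoeau$ea
  rot[3] = ieeoeau$eae
  rot[4] = eeoeau$eaei
  rot[5] = eoeau$eaeie
  rot[6] = oeau$eaeiee
  rot[7] = eau$eaeieeo
  rot[8] = au$eaeieeoe
  rot[9] = u$eaeieeoea
  rot[10] = $eaeieeoeau
Sorted (with $ < everything):
  sorted[0] = $eaeieeoeau  (last char: 'u')
  sorted[1] = aeieeoeau$e  (last char: 'e')
  sorted[2] = au$eaeieeoe  (last char: 'e')
  sorted[3] = eaeieeoeau$  (last char: '$')
  sorted[4] = eau$eaeieeo  (last char: 'o')
  sorted[5] = eeoeau$eaei  (last char: 'i')
  sorted[6] = eieeoeau$ea  (last char: 'a')
  sorted[7] = eoeau$eaeie  (last char: 'e')
  sorted[8] = ieeoeau$eae  (last char: 'e')
  sorted[9] = oeau$eaeiee  (last char: 'e')
  sorted[10] = u$eaeieeoea  (last char: 'a')
Last column: uee$oiaeeea
Original string S is at sorted index 3

Answer: uee$oiaeeea
3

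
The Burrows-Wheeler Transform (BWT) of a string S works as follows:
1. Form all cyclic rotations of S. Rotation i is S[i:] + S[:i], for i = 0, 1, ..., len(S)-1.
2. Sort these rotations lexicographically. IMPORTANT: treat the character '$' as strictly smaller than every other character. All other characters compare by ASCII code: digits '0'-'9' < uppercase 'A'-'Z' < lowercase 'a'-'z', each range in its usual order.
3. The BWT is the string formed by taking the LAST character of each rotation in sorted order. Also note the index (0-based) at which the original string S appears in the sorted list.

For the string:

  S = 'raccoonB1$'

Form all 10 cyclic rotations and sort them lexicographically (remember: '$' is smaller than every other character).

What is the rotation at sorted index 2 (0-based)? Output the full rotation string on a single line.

All 10 rotations (rotation i = S[i:]+S[:i]):
  rot[0] = raccoonB1$
  rot[1] = accoonB1$r
  rot[2] = ccoonB1$ra
  rot[3] = coonB1$rac
  rot[4] = oonB1$racc
  rot[5] = onB1$racco
  rot[6] = nB1$raccoo
  rot[7] = B1$raccoon
  rot[8] = 1$raccoonB
  rot[9] = $raccoonB1
Sorted (with $ < everything):
  sorted[0] = $raccoonB1
  sorted[1] = 1$raccoonB
  sorted[2] = B1$raccoon
  sorted[3] = accoonB1$r
  sorted[4] = ccoonB1$ra
  sorted[5] = coonB1$rac
  sorted[6] = nB1$raccoo
  sorted[7] = onB1$racco
  sorted[8] = oonB1$racc
  sorted[9] = raccoonB1$
sorted[2] = B1$raccoon

Answer: B1$raccoon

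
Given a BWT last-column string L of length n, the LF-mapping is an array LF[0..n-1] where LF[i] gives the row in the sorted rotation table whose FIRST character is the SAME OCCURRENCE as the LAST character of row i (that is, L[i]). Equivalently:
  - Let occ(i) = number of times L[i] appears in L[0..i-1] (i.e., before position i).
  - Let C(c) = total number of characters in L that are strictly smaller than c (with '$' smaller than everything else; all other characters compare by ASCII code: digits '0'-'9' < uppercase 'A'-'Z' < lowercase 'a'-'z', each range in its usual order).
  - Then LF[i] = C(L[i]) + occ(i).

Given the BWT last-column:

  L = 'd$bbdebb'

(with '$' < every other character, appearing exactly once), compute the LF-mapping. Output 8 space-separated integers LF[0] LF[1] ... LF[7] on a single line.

Char counts: '$':1, 'b':4, 'd':2, 'e':1
C (first-col start): C('$')=0, C('b')=1, C('d')=5, C('e')=7
L[0]='d': occ=0, LF[0]=C('d')+0=5+0=5
L[1]='$': occ=0, LF[1]=C('$')+0=0+0=0
L[2]='b': occ=0, LF[2]=C('b')+0=1+0=1
L[3]='b': occ=1, LF[3]=C('b')+1=1+1=2
L[4]='d': occ=1, LF[4]=C('d')+1=5+1=6
L[5]='e': occ=0, LF[5]=C('e')+0=7+0=7
L[6]='b': occ=2, LF[6]=C('b')+2=1+2=3
L[7]='b': occ=3, LF[7]=C('b')+3=1+3=4

Answer: 5 0 1 2 6 7 3 4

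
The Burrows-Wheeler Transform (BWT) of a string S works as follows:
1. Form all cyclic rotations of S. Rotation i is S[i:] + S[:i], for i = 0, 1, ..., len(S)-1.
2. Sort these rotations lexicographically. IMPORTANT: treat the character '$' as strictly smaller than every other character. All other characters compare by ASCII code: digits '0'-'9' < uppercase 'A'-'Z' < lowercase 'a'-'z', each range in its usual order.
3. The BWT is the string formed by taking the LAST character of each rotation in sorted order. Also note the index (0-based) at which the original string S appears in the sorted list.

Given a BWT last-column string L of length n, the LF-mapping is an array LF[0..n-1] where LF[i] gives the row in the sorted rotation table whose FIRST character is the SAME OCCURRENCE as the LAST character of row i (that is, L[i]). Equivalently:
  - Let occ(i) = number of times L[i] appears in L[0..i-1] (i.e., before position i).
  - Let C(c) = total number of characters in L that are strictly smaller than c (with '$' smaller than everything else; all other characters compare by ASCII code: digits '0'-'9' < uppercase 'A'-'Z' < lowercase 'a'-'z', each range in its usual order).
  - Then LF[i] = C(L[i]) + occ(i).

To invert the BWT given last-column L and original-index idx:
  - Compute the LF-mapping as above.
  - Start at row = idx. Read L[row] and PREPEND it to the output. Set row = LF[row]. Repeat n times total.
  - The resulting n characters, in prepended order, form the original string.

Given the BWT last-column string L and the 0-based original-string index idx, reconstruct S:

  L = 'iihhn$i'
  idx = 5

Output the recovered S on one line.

Answer: inihhi$

Derivation:
LF mapping: 3 4 1 2 6 0 5
Walk LF starting at row 5, prepending L[row]:
  step 1: row=5, L[5]='$', prepend. Next row=LF[5]=0
  step 2: row=0, L[0]='i', prepend. Next row=LF[0]=3
  step 3: row=3, L[3]='h', prepend. Next row=LF[3]=2
  step 4: row=2, L[2]='h', prepend. Next row=LF[2]=1
  step 5: row=1, L[1]='i', prepend. Next row=LF[1]=4
  step 6: row=4, L[4]='n', prepend. Next row=LF[4]=6
  step 7: row=6, L[6]='i', prepend. Next row=LF[6]=5
Reversed output: inihhi$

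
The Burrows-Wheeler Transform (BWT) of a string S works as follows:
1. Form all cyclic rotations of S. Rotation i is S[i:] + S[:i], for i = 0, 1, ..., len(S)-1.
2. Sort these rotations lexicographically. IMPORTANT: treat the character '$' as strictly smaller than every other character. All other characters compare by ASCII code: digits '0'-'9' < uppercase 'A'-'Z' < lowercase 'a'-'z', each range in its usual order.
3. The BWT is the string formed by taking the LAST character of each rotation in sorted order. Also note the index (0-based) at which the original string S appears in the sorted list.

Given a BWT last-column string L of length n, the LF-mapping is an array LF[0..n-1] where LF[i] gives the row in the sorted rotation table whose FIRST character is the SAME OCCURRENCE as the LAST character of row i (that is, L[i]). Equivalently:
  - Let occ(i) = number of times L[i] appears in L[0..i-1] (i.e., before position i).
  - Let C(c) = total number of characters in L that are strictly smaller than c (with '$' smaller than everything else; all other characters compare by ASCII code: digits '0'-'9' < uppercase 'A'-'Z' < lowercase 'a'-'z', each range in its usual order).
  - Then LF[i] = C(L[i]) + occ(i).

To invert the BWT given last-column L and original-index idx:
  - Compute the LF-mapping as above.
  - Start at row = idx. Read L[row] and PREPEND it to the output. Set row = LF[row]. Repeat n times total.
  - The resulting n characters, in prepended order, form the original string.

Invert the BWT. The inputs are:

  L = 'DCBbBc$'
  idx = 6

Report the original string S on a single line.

LF mapping: 4 3 1 5 2 6 0
Walk LF starting at row 6, prepending L[row]:
  step 1: row=6, L[6]='$', prepend. Next row=LF[6]=0
  step 2: row=0, L[0]='D', prepend. Next row=LF[0]=4
  step 3: row=4, L[4]='B', prepend. Next row=LF[4]=2
  step 4: row=2, L[2]='B', prepend. Next row=LF[2]=1
  step 5: row=1, L[1]='C', prepend. Next row=LF[1]=3
  step 6: row=3, L[3]='b', prepend. Next row=LF[3]=5
  step 7: row=5, L[5]='c', prepend. Next row=LF[5]=6
Reversed output: cbCBBD$

Answer: cbCBBD$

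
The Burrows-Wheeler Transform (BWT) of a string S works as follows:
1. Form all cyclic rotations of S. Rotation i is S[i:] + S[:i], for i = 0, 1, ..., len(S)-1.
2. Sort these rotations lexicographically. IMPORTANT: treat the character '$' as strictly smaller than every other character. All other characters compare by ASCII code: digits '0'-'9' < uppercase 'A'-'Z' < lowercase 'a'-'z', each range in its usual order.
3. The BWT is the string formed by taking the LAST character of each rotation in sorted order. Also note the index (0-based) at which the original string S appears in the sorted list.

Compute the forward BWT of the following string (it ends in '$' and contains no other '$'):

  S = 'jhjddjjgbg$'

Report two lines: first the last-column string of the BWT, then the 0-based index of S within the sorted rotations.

All 11 rotations (rotation i = S[i:]+S[:i]):
  rot[0] = jhjddjjgbg$
  rot[1] = hjddjjgbg$j
  rot[2] = jddjjgbg$jh
  rot[3] = ddjjgbg$jhj
  rot[4] = djjgbg$jhjd
  rot[5] = jjgbg$jhjdd
  rot[6] = jgbg$jhjddj
  rot[7] = gbg$jhjddjj
  rot[8] = bg$jhjddjjg
  rot[9] = g$jhjddjjgb
  rot[10] = $jhjddjjgbg
Sorted (with $ < everything):
  sorted[0] = $jhjddjjgbg  (last char: 'g')
  sorted[1] = bg$jhjddjjg  (last char: 'g')
  sorted[2] = ddjjgbg$jhj  (last char: 'j')
  sorted[3] = djjgbg$jhjd  (last char: 'd')
  sorted[4] = g$jhjddjjgb  (last char: 'b')
  sorted[5] = gbg$jhjddjj  (last char: 'j')
  sorted[6] = hjddjjgbg$j  (last char: 'j')
  sorted[7] = jddjjgbg$jh  (last char: 'h')
  sorted[8] = jgbg$jhjddj  (last char: 'j')
  sorted[9] = jhjddjjgbg$  (last char: '$')
  sorted[10] = jjgbg$jhjdd  (last char: 'd')
Last column: ggjdbjjhj$d
Original string S is at sorted index 9

Answer: ggjdbjjhj$d
9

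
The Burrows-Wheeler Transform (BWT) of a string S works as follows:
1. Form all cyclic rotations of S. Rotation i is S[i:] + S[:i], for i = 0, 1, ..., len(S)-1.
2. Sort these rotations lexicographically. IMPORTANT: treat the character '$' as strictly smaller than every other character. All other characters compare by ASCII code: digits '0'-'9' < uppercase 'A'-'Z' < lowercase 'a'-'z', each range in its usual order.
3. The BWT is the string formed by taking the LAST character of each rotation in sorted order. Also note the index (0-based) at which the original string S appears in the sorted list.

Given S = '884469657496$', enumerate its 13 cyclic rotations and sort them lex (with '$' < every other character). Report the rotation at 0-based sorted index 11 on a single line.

Answer: 96$8844696574

Derivation:
All 13 rotations (rotation i = S[i:]+S[:i]):
  rot[0] = 884469657496$
  rot[1] = 84469657496$8
  rot[2] = 4469657496$88
  rot[3] = 469657496$884
  rot[4] = 69657496$8844
  rot[5] = 9657496$88446
  rot[6] = 657496$884469
  rot[7] = 57496$8844696
  rot[8] = 7496$88446965
  rot[9] = 496$884469657
  rot[10] = 96$8844696574
  rot[11] = 6$88446965749
  rot[12] = $884469657496
Sorted (with $ < everything):
  sorted[0] = $884469657496
  sorted[1] = 4469657496$88
  sorted[2] = 469657496$884
  sorted[3] = 496$884469657
  sorted[4] = 57496$8844696
  sorted[5] = 6$88446965749
  sorted[6] = 657496$884469
  sorted[7] = 69657496$8844
  sorted[8] = 7496$88446965
  sorted[9] = 84469657496$8
  sorted[10] = 884469657496$
  sorted[11] = 96$8844696574
  sorted[12] = 9657496$88446
sorted[11] = 96$8844696574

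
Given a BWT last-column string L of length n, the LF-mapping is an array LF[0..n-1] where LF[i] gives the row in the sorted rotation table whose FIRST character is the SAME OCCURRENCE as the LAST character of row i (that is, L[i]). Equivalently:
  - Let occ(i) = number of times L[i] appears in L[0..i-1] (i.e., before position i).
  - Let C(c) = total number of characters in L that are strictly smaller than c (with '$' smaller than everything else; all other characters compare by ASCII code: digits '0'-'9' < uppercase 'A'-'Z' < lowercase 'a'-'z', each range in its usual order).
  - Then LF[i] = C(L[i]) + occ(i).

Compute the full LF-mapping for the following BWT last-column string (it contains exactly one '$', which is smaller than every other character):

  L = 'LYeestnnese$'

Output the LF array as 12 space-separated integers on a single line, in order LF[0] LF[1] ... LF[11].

Answer: 1 2 3 4 9 11 7 8 5 10 6 0

Derivation:
Char counts: '$':1, 'L':1, 'Y':1, 'e':4, 'n':2, 's':2, 't':1
C (first-col start): C('$')=0, C('L')=1, C('Y')=2, C('e')=3, C('n')=7, C('s')=9, C('t')=11
L[0]='L': occ=0, LF[0]=C('L')+0=1+0=1
L[1]='Y': occ=0, LF[1]=C('Y')+0=2+0=2
L[2]='e': occ=0, LF[2]=C('e')+0=3+0=3
L[3]='e': occ=1, LF[3]=C('e')+1=3+1=4
L[4]='s': occ=0, LF[4]=C('s')+0=9+0=9
L[5]='t': occ=0, LF[5]=C('t')+0=11+0=11
L[6]='n': occ=0, LF[6]=C('n')+0=7+0=7
L[7]='n': occ=1, LF[7]=C('n')+1=7+1=8
L[8]='e': occ=2, LF[8]=C('e')+2=3+2=5
L[9]='s': occ=1, LF[9]=C('s')+1=9+1=10
L[10]='e': occ=3, LF[10]=C('e')+3=3+3=6
L[11]='$': occ=0, LF[11]=C('$')+0=0+0=0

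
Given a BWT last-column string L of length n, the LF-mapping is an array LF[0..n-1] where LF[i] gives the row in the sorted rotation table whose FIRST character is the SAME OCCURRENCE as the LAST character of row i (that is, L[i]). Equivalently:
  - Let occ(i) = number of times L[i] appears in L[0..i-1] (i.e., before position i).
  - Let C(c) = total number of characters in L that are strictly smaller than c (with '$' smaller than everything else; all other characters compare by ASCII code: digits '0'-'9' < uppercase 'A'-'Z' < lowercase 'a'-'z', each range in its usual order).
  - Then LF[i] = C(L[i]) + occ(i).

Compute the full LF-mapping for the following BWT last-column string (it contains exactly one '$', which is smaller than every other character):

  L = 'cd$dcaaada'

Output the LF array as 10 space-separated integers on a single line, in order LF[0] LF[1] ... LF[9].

Char counts: '$':1, 'a':4, 'c':2, 'd':3
C (first-col start): C('$')=0, C('a')=1, C('c')=5, C('d')=7
L[0]='c': occ=0, LF[0]=C('c')+0=5+0=5
L[1]='d': occ=0, LF[1]=C('d')+0=7+0=7
L[2]='$': occ=0, LF[2]=C('$')+0=0+0=0
L[3]='d': occ=1, LF[3]=C('d')+1=7+1=8
L[4]='c': occ=1, LF[4]=C('c')+1=5+1=6
L[5]='a': occ=0, LF[5]=C('a')+0=1+0=1
L[6]='a': occ=1, LF[6]=C('a')+1=1+1=2
L[7]='a': occ=2, LF[7]=C('a')+2=1+2=3
L[8]='d': occ=2, LF[8]=C('d')+2=7+2=9
L[9]='a': occ=3, LF[9]=C('a')+3=1+3=4

Answer: 5 7 0 8 6 1 2 3 9 4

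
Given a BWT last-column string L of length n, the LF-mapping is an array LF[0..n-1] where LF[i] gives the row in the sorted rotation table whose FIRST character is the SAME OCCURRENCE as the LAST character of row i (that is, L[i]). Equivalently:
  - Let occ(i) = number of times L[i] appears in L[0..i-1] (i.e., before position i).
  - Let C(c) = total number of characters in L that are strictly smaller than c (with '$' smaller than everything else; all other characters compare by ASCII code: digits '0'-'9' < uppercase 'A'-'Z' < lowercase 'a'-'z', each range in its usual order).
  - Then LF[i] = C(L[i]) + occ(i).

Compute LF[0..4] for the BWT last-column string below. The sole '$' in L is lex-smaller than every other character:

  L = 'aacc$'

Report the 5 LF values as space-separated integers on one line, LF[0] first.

Char counts: '$':1, 'a':2, 'c':2
C (first-col start): C('$')=0, C('a')=1, C('c')=3
L[0]='a': occ=0, LF[0]=C('a')+0=1+0=1
L[1]='a': occ=1, LF[1]=C('a')+1=1+1=2
L[2]='c': occ=0, LF[2]=C('c')+0=3+0=3
L[3]='c': occ=1, LF[3]=C('c')+1=3+1=4
L[4]='$': occ=0, LF[4]=C('$')+0=0+0=0

Answer: 1 2 3 4 0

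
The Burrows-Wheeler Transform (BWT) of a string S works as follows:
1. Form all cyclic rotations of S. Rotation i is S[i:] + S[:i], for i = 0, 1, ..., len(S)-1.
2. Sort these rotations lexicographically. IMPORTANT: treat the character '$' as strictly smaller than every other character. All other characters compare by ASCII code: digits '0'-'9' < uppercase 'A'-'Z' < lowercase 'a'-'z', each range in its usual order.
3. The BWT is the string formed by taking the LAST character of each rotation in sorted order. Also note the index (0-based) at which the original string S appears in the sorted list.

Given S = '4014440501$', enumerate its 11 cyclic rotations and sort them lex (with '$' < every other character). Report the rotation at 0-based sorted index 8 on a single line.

All 11 rotations (rotation i = S[i:]+S[:i]):
  rot[0] = 4014440501$
  rot[1] = 014440501$4
  rot[2] = 14440501$40
  rot[3] = 4440501$401
  rot[4] = 440501$4014
  rot[5] = 40501$40144
  rot[6] = 0501$401444
  rot[7] = 501$4014440
  rot[8] = 01$40144405
  rot[9] = 1$401444050
  rot[10] = $4014440501
Sorted (with $ < everything):
  sorted[0] = $4014440501
  sorted[1] = 01$40144405
  sorted[2] = 014440501$4
  sorted[3] = 0501$401444
  sorted[4] = 1$401444050
  sorted[5] = 14440501$40
  sorted[6] = 4014440501$
  sorted[7] = 40501$40144
  sorted[8] = 440501$4014
  sorted[9] = 4440501$401
  sorted[10] = 501$4014440
sorted[8] = 440501$4014

Answer: 440501$4014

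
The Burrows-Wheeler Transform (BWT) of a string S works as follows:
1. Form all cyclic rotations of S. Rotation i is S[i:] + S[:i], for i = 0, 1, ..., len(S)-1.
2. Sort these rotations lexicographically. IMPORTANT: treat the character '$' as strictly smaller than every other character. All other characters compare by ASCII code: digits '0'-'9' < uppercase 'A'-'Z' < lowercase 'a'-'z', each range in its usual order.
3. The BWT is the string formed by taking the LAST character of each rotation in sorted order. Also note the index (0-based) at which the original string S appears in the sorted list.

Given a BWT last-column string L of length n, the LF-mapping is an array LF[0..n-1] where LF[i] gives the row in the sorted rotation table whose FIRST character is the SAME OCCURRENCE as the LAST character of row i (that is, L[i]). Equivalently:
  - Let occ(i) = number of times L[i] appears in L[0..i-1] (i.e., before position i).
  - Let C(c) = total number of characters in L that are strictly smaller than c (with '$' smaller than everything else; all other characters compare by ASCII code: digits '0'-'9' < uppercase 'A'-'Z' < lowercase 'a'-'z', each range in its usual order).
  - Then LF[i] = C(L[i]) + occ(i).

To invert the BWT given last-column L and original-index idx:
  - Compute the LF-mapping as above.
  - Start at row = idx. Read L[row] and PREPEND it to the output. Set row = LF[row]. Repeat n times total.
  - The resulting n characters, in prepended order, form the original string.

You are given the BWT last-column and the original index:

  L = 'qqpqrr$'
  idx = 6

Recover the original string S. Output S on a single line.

LF mapping: 2 3 1 4 5 6 0
Walk LF starting at row 6, prepending L[row]:
  step 1: row=6, L[6]='$', prepend. Next row=LF[6]=0
  step 2: row=0, L[0]='q', prepend. Next row=LF[0]=2
  step 3: row=2, L[2]='p', prepend. Next row=LF[2]=1
  step 4: row=1, L[1]='q', prepend. Next row=LF[1]=3
  step 5: row=3, L[3]='q', prepend. Next row=LF[3]=4
  step 6: row=4, L[4]='r', prepend. Next row=LF[4]=5
  step 7: row=5, L[5]='r', prepend. Next row=LF[5]=6
Reversed output: rrqqpq$

Answer: rrqqpq$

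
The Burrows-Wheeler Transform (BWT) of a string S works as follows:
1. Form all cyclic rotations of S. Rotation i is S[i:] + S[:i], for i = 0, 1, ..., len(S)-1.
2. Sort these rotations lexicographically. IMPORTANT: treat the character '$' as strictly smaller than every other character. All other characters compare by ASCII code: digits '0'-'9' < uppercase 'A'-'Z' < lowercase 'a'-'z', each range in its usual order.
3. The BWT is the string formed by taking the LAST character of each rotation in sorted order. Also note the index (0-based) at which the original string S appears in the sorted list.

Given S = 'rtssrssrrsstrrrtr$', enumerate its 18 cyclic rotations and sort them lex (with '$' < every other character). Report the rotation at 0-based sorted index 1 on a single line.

Answer: r$rtssrssrrsstrrrt

Derivation:
All 18 rotations (rotation i = S[i:]+S[:i]):
  rot[0] = rtssrssrrsstrrrtr$
  rot[1] = tssrssrrsstrrrtr$r
  rot[2] = ssrssrrsstrrrtr$rt
  rot[3] = srssrrsstrrrtr$rts
  rot[4] = rssrrsstrrrtr$rtss
  rot[5] = ssrrsstrrrtr$rtssr
  rot[6] = srrsstrrrtr$rtssrs
  rot[7] = rrsstrrrtr$rtssrss
  rot[8] = rsstrrrtr$rtssrssr
  rot[9] = sstrrrtr$rtssrssrr
  rot[10] = strrrtr$rtssrssrrs
  rot[11] = trrrtr$rtssrssrrss
  rot[12] = rrrtr$rtssrssrrsst
  rot[13] = rrtr$rtssrssrrsstr
  rot[14] = rtr$rtssrssrrsstrr
  rot[15] = tr$rtssrssrrsstrrr
  rot[16] = r$rtssrssrrsstrrrt
  rot[17] = $rtssrssrrsstrrrtr
Sorted (with $ < everything):
  sorted[0] = $rtssrssrrsstrrrtr
  sorted[1] = r$rtssrssrrsstrrrt
  sorted[2] = rrrtr$rtssrssrrsst
  sorted[3] = rrsstrrrtr$rtssrss
  sorted[4] = rrtr$rtssrssrrsstr
  sorted[5] = rssrrsstrrrtr$rtss
  sorted[6] = rsstrrrtr$rtssrssr
  sorted[7] = rtr$rtssrssrrsstrr
  sorted[8] = rtssrssrrsstrrrtr$
  sorted[9] = srrsstrrrtr$rtssrs
  sorted[10] = srssrrsstrrrtr$rts
  sorted[11] = ssrrsstrrrtr$rtssr
  sorted[12] = ssrssrrsstrrrtr$rt
  sorted[13] = sstrrrtr$rtssrssrr
  sorted[14] = strrrtr$rtssrssrrs
  sorted[15] = tr$rtssrssrrsstrrr
  sorted[16] = trrrtr$rtssrssrrss
  sorted[17] = tssrssrrsstrrrtr$r
sorted[1] = r$rtssrssrrsstrrrt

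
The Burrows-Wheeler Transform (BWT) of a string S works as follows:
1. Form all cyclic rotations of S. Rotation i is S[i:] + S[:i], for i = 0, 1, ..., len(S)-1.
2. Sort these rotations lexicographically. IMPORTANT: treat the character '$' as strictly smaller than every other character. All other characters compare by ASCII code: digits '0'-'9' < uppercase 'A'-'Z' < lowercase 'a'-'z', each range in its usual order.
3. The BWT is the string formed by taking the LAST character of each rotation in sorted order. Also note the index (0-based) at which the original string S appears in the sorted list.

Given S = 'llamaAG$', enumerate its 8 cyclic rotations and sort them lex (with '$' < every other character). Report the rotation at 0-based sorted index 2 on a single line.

All 8 rotations (rotation i = S[i:]+S[:i]):
  rot[0] = llamaAG$
  rot[1] = lamaAG$l
  rot[2] = amaAG$ll
  rot[3] = maAG$lla
  rot[4] = aAG$llam
  rot[5] = AG$llama
  rot[6] = G$llamaA
  rot[7] = $llamaAG
Sorted (with $ < everything):
  sorted[0] = $llamaAG
  sorted[1] = AG$llama
  sorted[2] = G$llamaA
  sorted[3] = aAG$llam
  sorted[4] = amaAG$ll
  sorted[5] = lamaAG$l
  sorted[6] = llamaAG$
  sorted[7] = maAG$lla
sorted[2] = G$llamaA

Answer: G$llamaA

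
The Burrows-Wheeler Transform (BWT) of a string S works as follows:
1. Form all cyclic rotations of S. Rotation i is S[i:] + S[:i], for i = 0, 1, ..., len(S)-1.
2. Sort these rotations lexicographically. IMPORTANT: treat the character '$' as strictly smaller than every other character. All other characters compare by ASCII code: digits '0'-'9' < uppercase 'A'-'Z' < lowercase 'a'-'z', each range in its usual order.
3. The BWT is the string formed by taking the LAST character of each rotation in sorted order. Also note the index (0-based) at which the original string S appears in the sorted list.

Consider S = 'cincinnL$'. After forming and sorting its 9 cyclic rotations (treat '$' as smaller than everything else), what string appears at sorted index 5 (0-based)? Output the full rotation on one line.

Answer: innL$cinc

Derivation:
All 9 rotations (rotation i = S[i:]+S[:i]):
  rot[0] = cincinnL$
  rot[1] = incinnL$c
  rot[2] = ncinnL$ci
  rot[3] = cinnL$cin
  rot[4] = innL$cinc
  rot[5] = nnL$cinci
  rot[6] = nL$cincin
  rot[7] = L$cincinn
  rot[8] = $cincinnL
Sorted (with $ < everything):
  sorted[0] = $cincinnL
  sorted[1] = L$cincinn
  sorted[2] = cincinnL$
  sorted[3] = cinnL$cin
  sorted[4] = incinnL$c
  sorted[5] = innL$cinc
  sorted[6] = nL$cincin
  sorted[7] = ncinnL$ci
  sorted[8] = nnL$cinci
sorted[5] = innL$cinc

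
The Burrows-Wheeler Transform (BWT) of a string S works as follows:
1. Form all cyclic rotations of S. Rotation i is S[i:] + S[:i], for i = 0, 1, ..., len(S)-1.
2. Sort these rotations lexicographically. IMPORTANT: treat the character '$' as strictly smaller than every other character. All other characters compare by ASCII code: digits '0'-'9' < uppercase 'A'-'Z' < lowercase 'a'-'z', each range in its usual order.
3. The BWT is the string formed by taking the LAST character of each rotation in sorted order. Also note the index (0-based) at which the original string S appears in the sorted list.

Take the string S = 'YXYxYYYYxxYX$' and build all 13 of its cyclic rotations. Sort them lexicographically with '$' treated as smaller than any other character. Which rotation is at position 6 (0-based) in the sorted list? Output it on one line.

All 13 rotations (rotation i = S[i:]+S[:i]):
  rot[0] = YXYxYYYYxxYX$
  rot[1] = XYxYYYYxxYX$Y
  rot[2] = YxYYYYxxYX$YX
  rot[3] = xYYYYxxYX$YXY
  rot[4] = YYYYxxYX$YXYx
  rot[5] = YYYxxYX$YXYxY
  rot[6] = YYxxYX$YXYxYY
  rot[7] = YxxYX$YXYxYYY
  rot[8] = xxYX$YXYxYYYY
  rot[9] = xYX$YXYxYYYYx
  rot[10] = YX$YXYxYYYYxx
  rot[11] = X$YXYxYYYYxxY
  rot[12] = $YXYxYYYYxxYX
Sorted (with $ < everything):
  sorted[0] = $YXYxYYYYxxYX
  sorted[1] = X$YXYxYYYYxxY
  sorted[2] = XYxYYYYxxYX$Y
  sorted[3] = YX$YXYxYYYYxx
  sorted[4] = YXYxYYYYxxYX$
  sorted[5] = YYYYxxYX$YXYx
  sorted[6] = YYYxxYX$YXYxY
  sorted[7] = YYxxYX$YXYxYY
  sorted[8] = YxYYYYxxYX$YX
  sorted[9] = YxxYX$YXYxYYY
  sorted[10] = xYX$YXYxYYYYx
  sorted[11] = xYYYYxxYX$YXY
  sorted[12] = xxYX$YXYxYYYY
sorted[6] = YYYxxYX$YXYxY

Answer: YYYxxYX$YXYxY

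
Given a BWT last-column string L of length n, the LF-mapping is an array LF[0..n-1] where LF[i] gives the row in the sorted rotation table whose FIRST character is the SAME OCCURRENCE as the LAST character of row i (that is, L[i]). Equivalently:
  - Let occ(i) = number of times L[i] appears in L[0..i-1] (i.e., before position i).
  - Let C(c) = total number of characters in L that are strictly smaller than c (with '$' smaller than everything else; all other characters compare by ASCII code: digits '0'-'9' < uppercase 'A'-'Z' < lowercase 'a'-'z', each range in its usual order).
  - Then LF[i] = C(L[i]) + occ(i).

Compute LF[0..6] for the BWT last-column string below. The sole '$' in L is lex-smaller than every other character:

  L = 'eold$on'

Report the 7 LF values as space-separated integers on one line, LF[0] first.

Answer: 2 5 3 1 0 6 4

Derivation:
Char counts: '$':1, 'd':1, 'e':1, 'l':1, 'n':1, 'o':2
C (first-col start): C('$')=0, C('d')=1, C('e')=2, C('l')=3, C('n')=4, C('o')=5
L[0]='e': occ=0, LF[0]=C('e')+0=2+0=2
L[1]='o': occ=0, LF[1]=C('o')+0=5+0=5
L[2]='l': occ=0, LF[2]=C('l')+0=3+0=3
L[3]='d': occ=0, LF[3]=C('d')+0=1+0=1
L[4]='$': occ=0, LF[4]=C('$')+0=0+0=0
L[5]='o': occ=1, LF[5]=C('o')+1=5+1=6
L[6]='n': occ=0, LF[6]=C('n')+0=4+0=4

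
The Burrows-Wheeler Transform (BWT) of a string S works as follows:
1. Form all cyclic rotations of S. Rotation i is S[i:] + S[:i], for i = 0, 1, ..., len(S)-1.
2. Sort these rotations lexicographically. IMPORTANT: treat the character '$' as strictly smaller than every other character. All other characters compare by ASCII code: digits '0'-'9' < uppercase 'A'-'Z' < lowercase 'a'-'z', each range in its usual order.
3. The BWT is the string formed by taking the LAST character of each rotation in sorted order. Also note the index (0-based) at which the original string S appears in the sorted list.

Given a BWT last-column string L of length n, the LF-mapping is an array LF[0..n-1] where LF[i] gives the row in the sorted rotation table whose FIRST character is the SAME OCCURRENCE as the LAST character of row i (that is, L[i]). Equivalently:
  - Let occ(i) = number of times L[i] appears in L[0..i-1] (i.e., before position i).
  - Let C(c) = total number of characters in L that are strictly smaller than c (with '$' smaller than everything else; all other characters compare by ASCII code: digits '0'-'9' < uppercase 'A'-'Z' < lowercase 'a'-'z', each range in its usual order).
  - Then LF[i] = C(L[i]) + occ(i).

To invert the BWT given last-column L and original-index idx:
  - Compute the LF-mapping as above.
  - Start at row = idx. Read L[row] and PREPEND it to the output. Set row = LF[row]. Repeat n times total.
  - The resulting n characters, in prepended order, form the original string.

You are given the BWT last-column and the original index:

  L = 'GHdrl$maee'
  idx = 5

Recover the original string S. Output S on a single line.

Answer: emeraldHG$

Derivation:
LF mapping: 1 2 4 9 7 0 8 3 5 6
Walk LF starting at row 5, prepending L[row]:
  step 1: row=5, L[5]='$', prepend. Next row=LF[5]=0
  step 2: row=0, L[0]='G', prepend. Next row=LF[0]=1
  step 3: row=1, L[1]='H', prepend. Next row=LF[1]=2
  step 4: row=2, L[2]='d', prepend. Next row=LF[2]=4
  step 5: row=4, L[4]='l', prepend. Next row=LF[4]=7
  step 6: row=7, L[7]='a', prepend. Next row=LF[7]=3
  step 7: row=3, L[3]='r', prepend. Next row=LF[3]=9
  step 8: row=9, L[9]='e', prepend. Next row=LF[9]=6
  step 9: row=6, L[6]='m', prepend. Next row=LF[6]=8
  step 10: row=8, L[8]='e', prepend. Next row=LF[8]=5
Reversed output: emeraldHG$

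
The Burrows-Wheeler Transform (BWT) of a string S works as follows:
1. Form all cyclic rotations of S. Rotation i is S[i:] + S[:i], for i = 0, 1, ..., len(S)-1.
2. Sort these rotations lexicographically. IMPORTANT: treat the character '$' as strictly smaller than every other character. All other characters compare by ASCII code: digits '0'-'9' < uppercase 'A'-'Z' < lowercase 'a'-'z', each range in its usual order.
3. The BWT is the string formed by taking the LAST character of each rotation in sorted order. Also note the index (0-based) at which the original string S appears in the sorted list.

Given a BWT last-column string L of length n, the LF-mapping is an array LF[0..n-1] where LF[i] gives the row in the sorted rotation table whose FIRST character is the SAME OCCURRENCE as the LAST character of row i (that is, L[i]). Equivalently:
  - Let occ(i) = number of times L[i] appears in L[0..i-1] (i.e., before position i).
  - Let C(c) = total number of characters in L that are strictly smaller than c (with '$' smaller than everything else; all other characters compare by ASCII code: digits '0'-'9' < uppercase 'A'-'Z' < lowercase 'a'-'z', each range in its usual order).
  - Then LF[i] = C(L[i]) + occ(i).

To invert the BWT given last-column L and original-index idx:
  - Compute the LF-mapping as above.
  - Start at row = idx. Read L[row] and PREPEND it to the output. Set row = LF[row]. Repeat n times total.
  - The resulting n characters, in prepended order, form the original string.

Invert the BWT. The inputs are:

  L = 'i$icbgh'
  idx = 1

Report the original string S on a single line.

Answer: bhicgi$

Derivation:
LF mapping: 5 0 6 2 1 3 4
Walk LF starting at row 1, prepending L[row]:
  step 1: row=1, L[1]='$', prepend. Next row=LF[1]=0
  step 2: row=0, L[0]='i', prepend. Next row=LF[0]=5
  step 3: row=5, L[5]='g', prepend. Next row=LF[5]=3
  step 4: row=3, L[3]='c', prepend. Next row=LF[3]=2
  step 5: row=2, L[2]='i', prepend. Next row=LF[2]=6
  step 6: row=6, L[6]='h', prepend. Next row=LF[6]=4
  step 7: row=4, L[4]='b', prepend. Next row=LF[4]=1
Reversed output: bhicgi$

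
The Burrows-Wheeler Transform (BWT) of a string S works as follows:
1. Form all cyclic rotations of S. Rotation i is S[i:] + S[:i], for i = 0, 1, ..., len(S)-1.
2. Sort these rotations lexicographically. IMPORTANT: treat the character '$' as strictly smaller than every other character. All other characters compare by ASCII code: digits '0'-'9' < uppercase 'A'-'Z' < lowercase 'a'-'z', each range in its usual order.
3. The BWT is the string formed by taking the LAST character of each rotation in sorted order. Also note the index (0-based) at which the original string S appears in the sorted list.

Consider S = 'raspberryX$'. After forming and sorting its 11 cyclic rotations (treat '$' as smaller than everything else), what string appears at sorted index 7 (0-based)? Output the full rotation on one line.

Answer: rryX$raspbe

Derivation:
All 11 rotations (rotation i = S[i:]+S[:i]):
  rot[0] = raspberryX$
  rot[1] = aspberryX$r
  rot[2] = spberryX$ra
  rot[3] = pberryX$ras
  rot[4] = berryX$rasp
  rot[5] = erryX$raspb
  rot[6] = rryX$raspbe
  rot[7] = ryX$raspber
  rot[8] = yX$raspberr
  rot[9] = X$raspberry
  rot[10] = $raspberryX
Sorted (with $ < everything):
  sorted[0] = $raspberryX
  sorted[1] = X$raspberry
  sorted[2] = aspberryX$r
  sorted[3] = berryX$rasp
  sorted[4] = erryX$raspb
  sorted[5] = pberryX$ras
  sorted[6] = raspberryX$
  sorted[7] = rryX$raspbe
  sorted[8] = ryX$raspber
  sorted[9] = spberryX$ra
  sorted[10] = yX$raspberr
sorted[7] = rryX$raspbe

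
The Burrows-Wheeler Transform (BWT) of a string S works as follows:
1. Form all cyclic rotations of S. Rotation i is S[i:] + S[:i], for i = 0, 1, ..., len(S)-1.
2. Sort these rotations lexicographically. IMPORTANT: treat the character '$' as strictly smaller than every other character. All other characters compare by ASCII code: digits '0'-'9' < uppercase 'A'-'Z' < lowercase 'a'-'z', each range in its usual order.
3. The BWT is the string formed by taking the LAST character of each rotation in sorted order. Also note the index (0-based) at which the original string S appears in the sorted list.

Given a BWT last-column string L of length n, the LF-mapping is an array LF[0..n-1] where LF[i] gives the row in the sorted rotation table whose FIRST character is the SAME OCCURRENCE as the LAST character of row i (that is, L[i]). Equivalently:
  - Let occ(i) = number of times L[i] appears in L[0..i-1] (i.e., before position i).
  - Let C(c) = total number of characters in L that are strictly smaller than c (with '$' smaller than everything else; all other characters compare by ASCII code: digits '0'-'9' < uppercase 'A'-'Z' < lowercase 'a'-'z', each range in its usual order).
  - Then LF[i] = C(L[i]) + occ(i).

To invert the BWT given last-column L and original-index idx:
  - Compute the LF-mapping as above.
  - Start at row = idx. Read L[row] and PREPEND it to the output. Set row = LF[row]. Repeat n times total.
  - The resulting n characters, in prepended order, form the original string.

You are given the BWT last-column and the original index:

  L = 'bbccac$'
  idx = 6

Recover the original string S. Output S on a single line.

LF mapping: 2 3 4 5 1 6 0
Walk LF starting at row 6, prepending L[row]:
  step 1: row=6, L[6]='$', prepend. Next row=LF[6]=0
  step 2: row=0, L[0]='b', prepend. Next row=LF[0]=2
  step 3: row=2, L[2]='c', prepend. Next row=LF[2]=4
  step 4: row=4, L[4]='a', prepend. Next row=LF[4]=1
  step 5: row=1, L[1]='b', prepend. Next row=LF[1]=3
  step 6: row=3, L[3]='c', prepend. Next row=LF[3]=5
  step 7: row=5, L[5]='c', prepend. Next row=LF[5]=6
Reversed output: ccbacb$

Answer: ccbacb$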